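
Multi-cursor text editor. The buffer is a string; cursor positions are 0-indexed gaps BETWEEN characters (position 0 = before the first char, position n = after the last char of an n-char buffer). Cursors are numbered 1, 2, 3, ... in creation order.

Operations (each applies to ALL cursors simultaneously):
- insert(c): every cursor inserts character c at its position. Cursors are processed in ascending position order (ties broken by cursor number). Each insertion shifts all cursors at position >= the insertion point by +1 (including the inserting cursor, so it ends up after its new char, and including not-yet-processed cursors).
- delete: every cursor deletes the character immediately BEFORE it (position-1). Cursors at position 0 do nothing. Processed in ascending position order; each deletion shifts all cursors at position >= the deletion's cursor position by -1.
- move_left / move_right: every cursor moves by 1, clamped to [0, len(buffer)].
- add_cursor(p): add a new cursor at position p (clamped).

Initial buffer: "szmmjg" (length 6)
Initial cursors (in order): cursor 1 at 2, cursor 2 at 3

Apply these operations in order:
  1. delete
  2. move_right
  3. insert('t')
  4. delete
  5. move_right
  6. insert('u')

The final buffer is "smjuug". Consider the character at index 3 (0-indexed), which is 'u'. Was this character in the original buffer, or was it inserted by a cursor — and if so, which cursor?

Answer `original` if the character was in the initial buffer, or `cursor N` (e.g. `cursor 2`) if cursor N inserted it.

Answer: cursor 1

Derivation:
After op 1 (delete): buffer="smjg" (len 4), cursors c1@1 c2@1, authorship ....
After op 2 (move_right): buffer="smjg" (len 4), cursors c1@2 c2@2, authorship ....
After op 3 (insert('t')): buffer="smttjg" (len 6), cursors c1@4 c2@4, authorship ..12..
After op 4 (delete): buffer="smjg" (len 4), cursors c1@2 c2@2, authorship ....
After op 5 (move_right): buffer="smjg" (len 4), cursors c1@3 c2@3, authorship ....
After op 6 (insert('u')): buffer="smjuug" (len 6), cursors c1@5 c2@5, authorship ...12.
Authorship (.=original, N=cursor N): . . . 1 2 .
Index 3: author = 1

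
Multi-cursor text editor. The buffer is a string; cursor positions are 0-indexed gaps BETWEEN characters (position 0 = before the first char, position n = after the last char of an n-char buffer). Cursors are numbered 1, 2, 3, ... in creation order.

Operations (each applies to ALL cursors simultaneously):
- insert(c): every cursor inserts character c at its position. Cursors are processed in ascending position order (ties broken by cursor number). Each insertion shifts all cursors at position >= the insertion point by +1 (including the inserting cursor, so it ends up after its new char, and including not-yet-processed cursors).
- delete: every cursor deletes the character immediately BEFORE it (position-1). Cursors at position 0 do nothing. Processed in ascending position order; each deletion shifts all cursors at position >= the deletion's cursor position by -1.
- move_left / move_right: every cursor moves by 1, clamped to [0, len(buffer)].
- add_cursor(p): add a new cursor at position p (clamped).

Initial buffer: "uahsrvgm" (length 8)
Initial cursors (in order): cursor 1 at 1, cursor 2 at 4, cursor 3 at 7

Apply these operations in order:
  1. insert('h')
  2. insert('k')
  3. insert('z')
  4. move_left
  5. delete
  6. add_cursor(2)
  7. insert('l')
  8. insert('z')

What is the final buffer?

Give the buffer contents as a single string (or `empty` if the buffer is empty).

After op 1 (insert('h')): buffer="uhahshrvghm" (len 11), cursors c1@2 c2@6 c3@10, authorship .1...2...3.
After op 2 (insert('k')): buffer="uhkahshkrvghkm" (len 14), cursors c1@3 c2@8 c3@13, authorship .11...22...33.
After op 3 (insert('z')): buffer="uhkzahshkzrvghkzm" (len 17), cursors c1@4 c2@10 c3@16, authorship .111...222...333.
After op 4 (move_left): buffer="uhkzahshkzrvghkzm" (len 17), cursors c1@3 c2@9 c3@15, authorship .111...222...333.
After op 5 (delete): buffer="uhzahshzrvghzm" (len 14), cursors c1@2 c2@7 c3@12, authorship .11...22...33.
After op 6 (add_cursor(2)): buffer="uhzahshzrvghzm" (len 14), cursors c1@2 c4@2 c2@7 c3@12, authorship .11...22...33.
After op 7 (insert('l')): buffer="uhllzahshlzrvghlzm" (len 18), cursors c1@4 c4@4 c2@10 c3@16, authorship .1141...222...333.
After op 8 (insert('z')): buffer="uhllzzzahshlzzrvghlzzm" (len 22), cursors c1@6 c4@6 c2@13 c3@20, authorship .114141...2222...3333.

Answer: uhllzzzahshlzzrvghlzzm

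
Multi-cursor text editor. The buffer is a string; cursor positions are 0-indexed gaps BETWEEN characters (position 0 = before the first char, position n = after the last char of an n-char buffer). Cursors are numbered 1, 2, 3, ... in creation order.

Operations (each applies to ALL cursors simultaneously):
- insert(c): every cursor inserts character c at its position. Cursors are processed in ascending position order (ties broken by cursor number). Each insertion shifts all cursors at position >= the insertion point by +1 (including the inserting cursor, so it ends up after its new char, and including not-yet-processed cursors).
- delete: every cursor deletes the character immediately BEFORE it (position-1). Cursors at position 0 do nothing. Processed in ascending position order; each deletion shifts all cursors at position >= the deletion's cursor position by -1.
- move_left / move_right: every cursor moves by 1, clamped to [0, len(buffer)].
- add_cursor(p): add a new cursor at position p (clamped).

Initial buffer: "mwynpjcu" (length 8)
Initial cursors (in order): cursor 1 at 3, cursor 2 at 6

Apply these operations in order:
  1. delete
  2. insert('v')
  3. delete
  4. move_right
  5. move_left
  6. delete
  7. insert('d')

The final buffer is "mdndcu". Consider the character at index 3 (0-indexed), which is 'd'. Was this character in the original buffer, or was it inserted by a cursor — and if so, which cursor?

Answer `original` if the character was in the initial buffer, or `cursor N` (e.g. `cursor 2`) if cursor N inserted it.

After op 1 (delete): buffer="mwnpcu" (len 6), cursors c1@2 c2@4, authorship ......
After op 2 (insert('v')): buffer="mwvnpvcu" (len 8), cursors c1@3 c2@6, authorship ..1..2..
After op 3 (delete): buffer="mwnpcu" (len 6), cursors c1@2 c2@4, authorship ......
After op 4 (move_right): buffer="mwnpcu" (len 6), cursors c1@3 c2@5, authorship ......
After op 5 (move_left): buffer="mwnpcu" (len 6), cursors c1@2 c2@4, authorship ......
After op 6 (delete): buffer="mncu" (len 4), cursors c1@1 c2@2, authorship ....
After op 7 (insert('d')): buffer="mdndcu" (len 6), cursors c1@2 c2@4, authorship .1.2..
Authorship (.=original, N=cursor N): . 1 . 2 . .
Index 3: author = 2

Answer: cursor 2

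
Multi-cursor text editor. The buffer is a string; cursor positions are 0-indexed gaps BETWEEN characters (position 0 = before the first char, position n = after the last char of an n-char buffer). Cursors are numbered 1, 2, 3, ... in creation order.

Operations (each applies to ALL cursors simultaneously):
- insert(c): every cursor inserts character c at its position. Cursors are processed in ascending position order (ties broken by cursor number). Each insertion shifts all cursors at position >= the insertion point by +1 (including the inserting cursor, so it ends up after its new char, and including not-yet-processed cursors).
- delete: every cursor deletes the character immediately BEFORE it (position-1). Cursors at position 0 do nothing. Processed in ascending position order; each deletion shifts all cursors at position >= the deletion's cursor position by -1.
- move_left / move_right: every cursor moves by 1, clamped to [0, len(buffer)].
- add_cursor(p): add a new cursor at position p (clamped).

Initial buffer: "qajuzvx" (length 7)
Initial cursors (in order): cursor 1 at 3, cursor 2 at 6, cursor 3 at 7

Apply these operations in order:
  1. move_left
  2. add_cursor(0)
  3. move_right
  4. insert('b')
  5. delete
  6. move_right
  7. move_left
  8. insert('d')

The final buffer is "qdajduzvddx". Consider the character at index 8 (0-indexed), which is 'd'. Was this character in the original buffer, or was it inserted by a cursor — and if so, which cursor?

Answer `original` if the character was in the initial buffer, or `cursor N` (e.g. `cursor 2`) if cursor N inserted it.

After op 1 (move_left): buffer="qajuzvx" (len 7), cursors c1@2 c2@5 c3@6, authorship .......
After op 2 (add_cursor(0)): buffer="qajuzvx" (len 7), cursors c4@0 c1@2 c2@5 c3@6, authorship .......
After op 3 (move_right): buffer="qajuzvx" (len 7), cursors c4@1 c1@3 c2@6 c3@7, authorship .......
After op 4 (insert('b')): buffer="qbajbuzvbxb" (len 11), cursors c4@2 c1@5 c2@9 c3@11, authorship .4..1...2.3
After op 5 (delete): buffer="qajuzvx" (len 7), cursors c4@1 c1@3 c2@6 c3@7, authorship .......
After op 6 (move_right): buffer="qajuzvx" (len 7), cursors c4@2 c1@4 c2@7 c3@7, authorship .......
After op 7 (move_left): buffer="qajuzvx" (len 7), cursors c4@1 c1@3 c2@6 c3@6, authorship .......
After op 8 (insert('d')): buffer="qdajduzvddx" (len 11), cursors c4@2 c1@5 c2@10 c3@10, authorship .4..1...23.
Authorship (.=original, N=cursor N): . 4 . . 1 . . . 2 3 .
Index 8: author = 2

Answer: cursor 2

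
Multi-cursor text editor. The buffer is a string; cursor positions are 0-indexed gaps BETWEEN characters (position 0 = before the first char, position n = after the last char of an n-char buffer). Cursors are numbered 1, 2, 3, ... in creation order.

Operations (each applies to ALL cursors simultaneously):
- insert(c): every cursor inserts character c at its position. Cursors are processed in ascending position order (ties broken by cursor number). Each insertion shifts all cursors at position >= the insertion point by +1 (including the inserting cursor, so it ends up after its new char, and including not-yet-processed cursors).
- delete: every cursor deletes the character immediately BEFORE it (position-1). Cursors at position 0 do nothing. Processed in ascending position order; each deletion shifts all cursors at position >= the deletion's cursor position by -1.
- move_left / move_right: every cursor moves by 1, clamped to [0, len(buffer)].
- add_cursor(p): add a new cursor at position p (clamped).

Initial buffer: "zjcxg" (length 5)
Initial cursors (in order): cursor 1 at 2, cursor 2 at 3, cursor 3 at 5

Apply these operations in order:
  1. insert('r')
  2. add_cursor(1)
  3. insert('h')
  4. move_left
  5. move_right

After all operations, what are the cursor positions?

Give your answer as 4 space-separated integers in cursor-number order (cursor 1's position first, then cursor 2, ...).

After op 1 (insert('r')): buffer="zjrcrxgr" (len 8), cursors c1@3 c2@5 c3@8, authorship ..1.2..3
After op 2 (add_cursor(1)): buffer="zjrcrxgr" (len 8), cursors c4@1 c1@3 c2@5 c3@8, authorship ..1.2..3
After op 3 (insert('h')): buffer="zhjrhcrhxgrh" (len 12), cursors c4@2 c1@5 c2@8 c3@12, authorship .4.11.22..33
After op 4 (move_left): buffer="zhjrhcrhxgrh" (len 12), cursors c4@1 c1@4 c2@7 c3@11, authorship .4.11.22..33
After op 5 (move_right): buffer="zhjrhcrhxgrh" (len 12), cursors c4@2 c1@5 c2@8 c3@12, authorship .4.11.22..33

Answer: 5 8 12 2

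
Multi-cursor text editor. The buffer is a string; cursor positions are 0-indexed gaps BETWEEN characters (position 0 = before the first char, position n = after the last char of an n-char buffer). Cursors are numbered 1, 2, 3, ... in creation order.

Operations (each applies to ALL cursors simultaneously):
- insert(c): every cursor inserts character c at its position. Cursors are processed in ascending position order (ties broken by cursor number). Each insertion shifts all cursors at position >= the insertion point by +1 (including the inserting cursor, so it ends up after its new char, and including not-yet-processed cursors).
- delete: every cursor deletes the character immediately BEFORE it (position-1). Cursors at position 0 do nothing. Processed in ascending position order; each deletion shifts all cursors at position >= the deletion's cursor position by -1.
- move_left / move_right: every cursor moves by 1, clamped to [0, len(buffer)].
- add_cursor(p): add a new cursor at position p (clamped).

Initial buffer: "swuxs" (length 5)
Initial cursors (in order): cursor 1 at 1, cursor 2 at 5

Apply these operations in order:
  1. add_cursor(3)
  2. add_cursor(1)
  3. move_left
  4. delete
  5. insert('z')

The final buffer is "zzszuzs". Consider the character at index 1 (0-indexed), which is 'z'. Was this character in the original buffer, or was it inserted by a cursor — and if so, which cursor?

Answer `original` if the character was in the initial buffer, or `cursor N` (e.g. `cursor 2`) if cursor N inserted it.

After op 1 (add_cursor(3)): buffer="swuxs" (len 5), cursors c1@1 c3@3 c2@5, authorship .....
After op 2 (add_cursor(1)): buffer="swuxs" (len 5), cursors c1@1 c4@1 c3@3 c2@5, authorship .....
After op 3 (move_left): buffer="swuxs" (len 5), cursors c1@0 c4@0 c3@2 c2@4, authorship .....
After op 4 (delete): buffer="sus" (len 3), cursors c1@0 c4@0 c3@1 c2@2, authorship ...
After op 5 (insert('z')): buffer="zzszuzs" (len 7), cursors c1@2 c4@2 c3@4 c2@6, authorship 14.3.2.
Authorship (.=original, N=cursor N): 1 4 . 3 . 2 .
Index 1: author = 4

Answer: cursor 4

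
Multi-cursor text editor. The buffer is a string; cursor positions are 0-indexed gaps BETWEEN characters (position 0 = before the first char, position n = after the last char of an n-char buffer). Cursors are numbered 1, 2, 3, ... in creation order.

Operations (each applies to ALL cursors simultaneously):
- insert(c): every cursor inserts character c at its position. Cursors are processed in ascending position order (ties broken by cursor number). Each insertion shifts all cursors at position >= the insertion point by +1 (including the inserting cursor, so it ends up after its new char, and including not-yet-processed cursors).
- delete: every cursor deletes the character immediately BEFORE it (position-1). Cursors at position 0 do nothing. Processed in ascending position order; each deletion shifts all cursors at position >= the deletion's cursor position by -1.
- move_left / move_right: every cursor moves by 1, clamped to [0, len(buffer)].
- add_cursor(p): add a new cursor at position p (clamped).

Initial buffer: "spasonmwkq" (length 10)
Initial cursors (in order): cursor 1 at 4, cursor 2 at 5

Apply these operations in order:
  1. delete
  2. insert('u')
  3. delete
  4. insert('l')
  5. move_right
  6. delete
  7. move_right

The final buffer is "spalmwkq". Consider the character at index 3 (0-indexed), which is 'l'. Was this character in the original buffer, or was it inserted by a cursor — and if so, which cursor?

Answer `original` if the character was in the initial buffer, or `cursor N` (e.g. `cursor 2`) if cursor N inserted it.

Answer: cursor 1

Derivation:
After op 1 (delete): buffer="spanmwkq" (len 8), cursors c1@3 c2@3, authorship ........
After op 2 (insert('u')): buffer="spauunmwkq" (len 10), cursors c1@5 c2@5, authorship ...12.....
After op 3 (delete): buffer="spanmwkq" (len 8), cursors c1@3 c2@3, authorship ........
After op 4 (insert('l')): buffer="spallnmwkq" (len 10), cursors c1@5 c2@5, authorship ...12.....
After op 5 (move_right): buffer="spallnmwkq" (len 10), cursors c1@6 c2@6, authorship ...12.....
After op 6 (delete): buffer="spalmwkq" (len 8), cursors c1@4 c2@4, authorship ...1....
After op 7 (move_right): buffer="spalmwkq" (len 8), cursors c1@5 c2@5, authorship ...1....
Authorship (.=original, N=cursor N): . . . 1 . . . .
Index 3: author = 1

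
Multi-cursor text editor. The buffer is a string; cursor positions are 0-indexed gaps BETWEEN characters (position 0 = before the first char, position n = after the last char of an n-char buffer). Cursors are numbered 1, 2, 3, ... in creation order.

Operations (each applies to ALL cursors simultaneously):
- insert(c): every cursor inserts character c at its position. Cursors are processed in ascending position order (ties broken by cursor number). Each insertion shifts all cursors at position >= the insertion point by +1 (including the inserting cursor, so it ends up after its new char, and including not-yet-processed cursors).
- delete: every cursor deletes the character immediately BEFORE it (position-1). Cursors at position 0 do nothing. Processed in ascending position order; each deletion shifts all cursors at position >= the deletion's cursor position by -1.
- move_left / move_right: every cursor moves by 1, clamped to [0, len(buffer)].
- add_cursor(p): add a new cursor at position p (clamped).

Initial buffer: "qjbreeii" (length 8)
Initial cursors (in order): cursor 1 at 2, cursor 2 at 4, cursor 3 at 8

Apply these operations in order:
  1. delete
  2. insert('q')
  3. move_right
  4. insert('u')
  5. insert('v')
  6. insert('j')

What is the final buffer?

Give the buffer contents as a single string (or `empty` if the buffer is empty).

After op 1 (delete): buffer="qbeei" (len 5), cursors c1@1 c2@2 c3@5, authorship .....
After op 2 (insert('q')): buffer="qqbqeeiq" (len 8), cursors c1@2 c2@4 c3@8, authorship .1.2...3
After op 3 (move_right): buffer="qqbqeeiq" (len 8), cursors c1@3 c2@5 c3@8, authorship .1.2...3
After op 4 (insert('u')): buffer="qqbuqeueiqu" (len 11), cursors c1@4 c2@7 c3@11, authorship .1.12.2..33
After op 5 (insert('v')): buffer="qqbuvqeuveiquv" (len 14), cursors c1@5 c2@9 c3@14, authorship .1.112.22..333
After op 6 (insert('j')): buffer="qqbuvjqeuvjeiquvj" (len 17), cursors c1@6 c2@11 c3@17, authorship .1.1112.222..3333

Answer: qqbuvjqeuvjeiquvj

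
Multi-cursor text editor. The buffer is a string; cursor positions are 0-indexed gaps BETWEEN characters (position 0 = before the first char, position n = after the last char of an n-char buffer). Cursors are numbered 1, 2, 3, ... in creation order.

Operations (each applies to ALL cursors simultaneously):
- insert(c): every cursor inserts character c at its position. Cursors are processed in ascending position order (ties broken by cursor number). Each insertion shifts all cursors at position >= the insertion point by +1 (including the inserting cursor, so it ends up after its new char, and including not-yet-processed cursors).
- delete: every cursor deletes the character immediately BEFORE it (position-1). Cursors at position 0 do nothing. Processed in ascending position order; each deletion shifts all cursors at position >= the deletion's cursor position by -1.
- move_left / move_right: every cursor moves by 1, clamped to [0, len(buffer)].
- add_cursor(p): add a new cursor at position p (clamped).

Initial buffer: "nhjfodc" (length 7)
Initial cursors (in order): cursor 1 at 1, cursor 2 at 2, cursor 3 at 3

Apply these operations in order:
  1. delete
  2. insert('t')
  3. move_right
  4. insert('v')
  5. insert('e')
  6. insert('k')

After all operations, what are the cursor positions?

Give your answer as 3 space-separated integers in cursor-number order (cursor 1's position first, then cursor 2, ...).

After op 1 (delete): buffer="fodc" (len 4), cursors c1@0 c2@0 c3@0, authorship ....
After op 2 (insert('t')): buffer="tttfodc" (len 7), cursors c1@3 c2@3 c3@3, authorship 123....
After op 3 (move_right): buffer="tttfodc" (len 7), cursors c1@4 c2@4 c3@4, authorship 123....
After op 4 (insert('v')): buffer="tttfvvvodc" (len 10), cursors c1@7 c2@7 c3@7, authorship 123.123...
After op 5 (insert('e')): buffer="tttfvvveeeodc" (len 13), cursors c1@10 c2@10 c3@10, authorship 123.123123...
After op 6 (insert('k')): buffer="tttfvvveeekkkodc" (len 16), cursors c1@13 c2@13 c3@13, authorship 123.123123123...

Answer: 13 13 13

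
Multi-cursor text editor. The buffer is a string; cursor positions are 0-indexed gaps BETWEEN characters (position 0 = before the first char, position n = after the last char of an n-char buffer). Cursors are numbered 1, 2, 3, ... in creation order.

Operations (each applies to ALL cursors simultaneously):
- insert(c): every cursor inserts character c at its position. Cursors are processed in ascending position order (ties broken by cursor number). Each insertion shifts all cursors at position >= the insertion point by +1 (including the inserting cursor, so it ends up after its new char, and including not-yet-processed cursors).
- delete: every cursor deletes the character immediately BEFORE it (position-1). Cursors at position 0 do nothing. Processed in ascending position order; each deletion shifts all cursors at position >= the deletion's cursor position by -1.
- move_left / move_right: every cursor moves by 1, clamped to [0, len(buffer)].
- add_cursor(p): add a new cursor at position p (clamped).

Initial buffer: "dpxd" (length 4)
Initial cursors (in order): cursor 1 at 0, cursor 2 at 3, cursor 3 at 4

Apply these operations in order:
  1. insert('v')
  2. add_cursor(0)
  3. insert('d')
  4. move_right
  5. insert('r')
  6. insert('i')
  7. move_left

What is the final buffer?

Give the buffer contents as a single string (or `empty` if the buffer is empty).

After op 1 (insert('v')): buffer="vdpxvdv" (len 7), cursors c1@1 c2@5 c3@7, authorship 1...2.3
After op 2 (add_cursor(0)): buffer="vdpxvdv" (len 7), cursors c4@0 c1@1 c2@5 c3@7, authorship 1...2.3
After op 3 (insert('d')): buffer="dvddpxvddvd" (len 11), cursors c4@1 c1@3 c2@8 c3@11, authorship 411...22.33
After op 4 (move_right): buffer="dvddpxvddvd" (len 11), cursors c4@2 c1@4 c2@9 c3@11, authorship 411...22.33
After op 5 (insert('r')): buffer="dvrddrpxvddrvdr" (len 15), cursors c4@3 c1@6 c2@12 c3@15, authorship 4141.1..22.2333
After op 6 (insert('i')): buffer="dvriddripxvddrivdri" (len 19), cursors c4@4 c1@8 c2@15 c3@19, authorship 41441.11..22.223333
After op 7 (move_left): buffer="dvriddripxvddrivdri" (len 19), cursors c4@3 c1@7 c2@14 c3@18, authorship 41441.11..22.223333

Answer: dvriddripxvddrivdri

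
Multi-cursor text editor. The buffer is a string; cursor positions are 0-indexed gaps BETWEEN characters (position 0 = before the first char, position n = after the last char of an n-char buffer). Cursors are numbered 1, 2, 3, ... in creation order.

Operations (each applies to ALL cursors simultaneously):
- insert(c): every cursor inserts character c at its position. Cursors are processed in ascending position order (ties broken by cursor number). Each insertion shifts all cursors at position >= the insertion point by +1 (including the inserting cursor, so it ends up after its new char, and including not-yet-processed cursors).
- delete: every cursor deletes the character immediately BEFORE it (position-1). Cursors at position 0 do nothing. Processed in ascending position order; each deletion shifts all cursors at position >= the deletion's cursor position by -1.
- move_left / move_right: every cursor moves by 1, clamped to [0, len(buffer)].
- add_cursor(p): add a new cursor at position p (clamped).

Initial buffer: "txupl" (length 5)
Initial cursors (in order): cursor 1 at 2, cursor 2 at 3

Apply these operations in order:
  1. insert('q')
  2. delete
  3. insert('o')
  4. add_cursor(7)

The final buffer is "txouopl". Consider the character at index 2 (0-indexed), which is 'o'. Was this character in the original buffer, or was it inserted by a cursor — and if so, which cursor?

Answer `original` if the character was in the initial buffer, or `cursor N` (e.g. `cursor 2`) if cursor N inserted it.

Answer: cursor 1

Derivation:
After op 1 (insert('q')): buffer="txquqpl" (len 7), cursors c1@3 c2@5, authorship ..1.2..
After op 2 (delete): buffer="txupl" (len 5), cursors c1@2 c2@3, authorship .....
After op 3 (insert('o')): buffer="txouopl" (len 7), cursors c1@3 c2@5, authorship ..1.2..
After op 4 (add_cursor(7)): buffer="txouopl" (len 7), cursors c1@3 c2@5 c3@7, authorship ..1.2..
Authorship (.=original, N=cursor N): . . 1 . 2 . .
Index 2: author = 1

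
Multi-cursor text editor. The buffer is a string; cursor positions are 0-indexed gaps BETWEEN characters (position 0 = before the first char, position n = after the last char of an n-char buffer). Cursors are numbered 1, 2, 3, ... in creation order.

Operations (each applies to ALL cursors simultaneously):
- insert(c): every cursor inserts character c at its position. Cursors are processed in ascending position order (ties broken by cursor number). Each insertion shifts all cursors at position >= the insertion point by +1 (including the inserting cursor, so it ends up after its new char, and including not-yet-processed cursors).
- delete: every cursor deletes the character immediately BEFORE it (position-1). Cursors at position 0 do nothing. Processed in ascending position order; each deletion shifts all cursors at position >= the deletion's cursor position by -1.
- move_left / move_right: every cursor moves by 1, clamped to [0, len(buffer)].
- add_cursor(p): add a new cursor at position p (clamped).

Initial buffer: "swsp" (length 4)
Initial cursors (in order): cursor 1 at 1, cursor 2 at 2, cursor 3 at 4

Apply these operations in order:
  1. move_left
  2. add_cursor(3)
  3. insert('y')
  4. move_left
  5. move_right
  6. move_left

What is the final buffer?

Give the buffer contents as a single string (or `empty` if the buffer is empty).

Answer: ysywsyyp

Derivation:
After op 1 (move_left): buffer="swsp" (len 4), cursors c1@0 c2@1 c3@3, authorship ....
After op 2 (add_cursor(3)): buffer="swsp" (len 4), cursors c1@0 c2@1 c3@3 c4@3, authorship ....
After op 3 (insert('y')): buffer="ysywsyyp" (len 8), cursors c1@1 c2@3 c3@7 c4@7, authorship 1.2..34.
After op 4 (move_left): buffer="ysywsyyp" (len 8), cursors c1@0 c2@2 c3@6 c4@6, authorship 1.2..34.
After op 5 (move_right): buffer="ysywsyyp" (len 8), cursors c1@1 c2@3 c3@7 c4@7, authorship 1.2..34.
After op 6 (move_left): buffer="ysywsyyp" (len 8), cursors c1@0 c2@2 c3@6 c4@6, authorship 1.2..34.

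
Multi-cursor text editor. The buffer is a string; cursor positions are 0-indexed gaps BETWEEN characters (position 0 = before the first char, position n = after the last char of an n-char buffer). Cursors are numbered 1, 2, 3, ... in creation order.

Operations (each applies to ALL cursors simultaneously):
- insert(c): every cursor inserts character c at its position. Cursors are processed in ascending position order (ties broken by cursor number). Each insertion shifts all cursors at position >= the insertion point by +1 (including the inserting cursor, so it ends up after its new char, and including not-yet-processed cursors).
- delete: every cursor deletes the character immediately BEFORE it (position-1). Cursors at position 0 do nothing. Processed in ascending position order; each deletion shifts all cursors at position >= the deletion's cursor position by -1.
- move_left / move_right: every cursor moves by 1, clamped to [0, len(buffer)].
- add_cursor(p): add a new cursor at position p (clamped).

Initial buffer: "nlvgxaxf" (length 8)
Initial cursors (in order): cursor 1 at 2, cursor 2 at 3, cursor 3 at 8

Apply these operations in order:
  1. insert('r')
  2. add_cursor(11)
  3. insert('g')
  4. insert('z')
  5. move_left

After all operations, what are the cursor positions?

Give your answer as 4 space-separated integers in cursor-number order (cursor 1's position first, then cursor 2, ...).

After op 1 (insert('r')): buffer="nlrvrgxaxfr" (len 11), cursors c1@3 c2@5 c3@11, authorship ..1.2.....3
After op 2 (add_cursor(11)): buffer="nlrvrgxaxfr" (len 11), cursors c1@3 c2@5 c3@11 c4@11, authorship ..1.2.....3
After op 3 (insert('g')): buffer="nlrgvrggxaxfrgg" (len 15), cursors c1@4 c2@7 c3@15 c4@15, authorship ..11.22.....334
After op 4 (insert('z')): buffer="nlrgzvrgzgxaxfrggzz" (len 19), cursors c1@5 c2@9 c3@19 c4@19, authorship ..111.222.....33434
After op 5 (move_left): buffer="nlrgzvrgzgxaxfrggzz" (len 19), cursors c1@4 c2@8 c3@18 c4@18, authorship ..111.222.....33434

Answer: 4 8 18 18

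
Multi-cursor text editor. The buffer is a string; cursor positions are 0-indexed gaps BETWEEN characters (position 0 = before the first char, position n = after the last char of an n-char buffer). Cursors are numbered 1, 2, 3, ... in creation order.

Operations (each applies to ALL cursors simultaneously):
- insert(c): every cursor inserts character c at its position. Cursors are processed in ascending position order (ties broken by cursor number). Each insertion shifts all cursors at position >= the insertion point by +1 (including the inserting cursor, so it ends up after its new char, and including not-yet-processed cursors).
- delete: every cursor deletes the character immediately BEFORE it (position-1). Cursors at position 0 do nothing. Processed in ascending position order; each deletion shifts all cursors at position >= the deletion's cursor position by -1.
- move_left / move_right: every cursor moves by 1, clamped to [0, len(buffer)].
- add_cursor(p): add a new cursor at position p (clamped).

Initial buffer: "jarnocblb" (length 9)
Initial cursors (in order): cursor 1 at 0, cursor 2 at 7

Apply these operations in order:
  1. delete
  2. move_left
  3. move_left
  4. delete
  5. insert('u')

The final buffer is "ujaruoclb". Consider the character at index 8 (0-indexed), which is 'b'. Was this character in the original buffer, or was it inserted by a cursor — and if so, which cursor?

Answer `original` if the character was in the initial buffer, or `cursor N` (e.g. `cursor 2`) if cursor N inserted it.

Answer: original

Derivation:
After op 1 (delete): buffer="jarnoclb" (len 8), cursors c1@0 c2@6, authorship ........
After op 2 (move_left): buffer="jarnoclb" (len 8), cursors c1@0 c2@5, authorship ........
After op 3 (move_left): buffer="jarnoclb" (len 8), cursors c1@0 c2@4, authorship ........
After op 4 (delete): buffer="jaroclb" (len 7), cursors c1@0 c2@3, authorship .......
After op 5 (insert('u')): buffer="ujaruoclb" (len 9), cursors c1@1 c2@5, authorship 1...2....
Authorship (.=original, N=cursor N): 1 . . . 2 . . . .
Index 8: author = original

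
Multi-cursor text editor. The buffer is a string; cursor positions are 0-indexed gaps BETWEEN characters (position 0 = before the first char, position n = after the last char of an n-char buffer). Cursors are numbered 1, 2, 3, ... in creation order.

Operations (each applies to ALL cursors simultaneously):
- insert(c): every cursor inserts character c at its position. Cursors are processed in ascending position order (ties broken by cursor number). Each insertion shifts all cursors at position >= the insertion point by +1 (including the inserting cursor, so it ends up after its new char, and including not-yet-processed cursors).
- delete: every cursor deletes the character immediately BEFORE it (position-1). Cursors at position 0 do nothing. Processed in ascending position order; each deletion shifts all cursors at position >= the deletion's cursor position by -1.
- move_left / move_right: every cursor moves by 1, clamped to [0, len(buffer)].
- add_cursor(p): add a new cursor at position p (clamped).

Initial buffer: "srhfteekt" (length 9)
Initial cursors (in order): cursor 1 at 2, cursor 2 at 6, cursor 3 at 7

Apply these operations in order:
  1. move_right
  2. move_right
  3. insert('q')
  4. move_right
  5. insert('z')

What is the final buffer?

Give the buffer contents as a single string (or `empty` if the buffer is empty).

Answer: srhfqtzeekqtzqz

Derivation:
After op 1 (move_right): buffer="srhfteekt" (len 9), cursors c1@3 c2@7 c3@8, authorship .........
After op 2 (move_right): buffer="srhfteekt" (len 9), cursors c1@4 c2@8 c3@9, authorship .........
After op 3 (insert('q')): buffer="srhfqteekqtq" (len 12), cursors c1@5 c2@10 c3@12, authorship ....1....2.3
After op 4 (move_right): buffer="srhfqteekqtq" (len 12), cursors c1@6 c2@11 c3@12, authorship ....1....2.3
After op 5 (insert('z')): buffer="srhfqtzeekqtzqz" (len 15), cursors c1@7 c2@13 c3@15, authorship ....1.1...2.233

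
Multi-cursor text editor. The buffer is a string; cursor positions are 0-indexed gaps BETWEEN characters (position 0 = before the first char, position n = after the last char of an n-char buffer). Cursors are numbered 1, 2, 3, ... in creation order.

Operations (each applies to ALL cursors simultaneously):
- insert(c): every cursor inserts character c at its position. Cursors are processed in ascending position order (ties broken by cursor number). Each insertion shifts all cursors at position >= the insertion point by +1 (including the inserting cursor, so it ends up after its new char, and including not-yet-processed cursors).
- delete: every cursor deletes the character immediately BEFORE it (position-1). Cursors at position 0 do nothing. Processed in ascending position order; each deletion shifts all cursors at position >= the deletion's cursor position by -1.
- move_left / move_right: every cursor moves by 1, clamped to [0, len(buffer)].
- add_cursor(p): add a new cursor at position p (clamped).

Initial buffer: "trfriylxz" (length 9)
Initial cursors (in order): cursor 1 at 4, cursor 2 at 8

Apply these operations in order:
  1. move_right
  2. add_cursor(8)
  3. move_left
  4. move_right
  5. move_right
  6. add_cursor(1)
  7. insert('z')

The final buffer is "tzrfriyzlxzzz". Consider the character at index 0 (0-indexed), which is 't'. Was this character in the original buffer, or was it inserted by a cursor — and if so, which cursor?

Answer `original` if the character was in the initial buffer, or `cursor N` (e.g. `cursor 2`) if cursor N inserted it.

Answer: original

Derivation:
After op 1 (move_right): buffer="trfriylxz" (len 9), cursors c1@5 c2@9, authorship .........
After op 2 (add_cursor(8)): buffer="trfriylxz" (len 9), cursors c1@5 c3@8 c2@9, authorship .........
After op 3 (move_left): buffer="trfriylxz" (len 9), cursors c1@4 c3@7 c2@8, authorship .........
After op 4 (move_right): buffer="trfriylxz" (len 9), cursors c1@5 c3@8 c2@9, authorship .........
After op 5 (move_right): buffer="trfriylxz" (len 9), cursors c1@6 c2@9 c3@9, authorship .........
After op 6 (add_cursor(1)): buffer="trfriylxz" (len 9), cursors c4@1 c1@6 c2@9 c3@9, authorship .........
After op 7 (insert('z')): buffer="tzrfriyzlxzzz" (len 13), cursors c4@2 c1@8 c2@13 c3@13, authorship .4.....1...23
Authorship (.=original, N=cursor N): . 4 . . . . . 1 . . . 2 3
Index 0: author = original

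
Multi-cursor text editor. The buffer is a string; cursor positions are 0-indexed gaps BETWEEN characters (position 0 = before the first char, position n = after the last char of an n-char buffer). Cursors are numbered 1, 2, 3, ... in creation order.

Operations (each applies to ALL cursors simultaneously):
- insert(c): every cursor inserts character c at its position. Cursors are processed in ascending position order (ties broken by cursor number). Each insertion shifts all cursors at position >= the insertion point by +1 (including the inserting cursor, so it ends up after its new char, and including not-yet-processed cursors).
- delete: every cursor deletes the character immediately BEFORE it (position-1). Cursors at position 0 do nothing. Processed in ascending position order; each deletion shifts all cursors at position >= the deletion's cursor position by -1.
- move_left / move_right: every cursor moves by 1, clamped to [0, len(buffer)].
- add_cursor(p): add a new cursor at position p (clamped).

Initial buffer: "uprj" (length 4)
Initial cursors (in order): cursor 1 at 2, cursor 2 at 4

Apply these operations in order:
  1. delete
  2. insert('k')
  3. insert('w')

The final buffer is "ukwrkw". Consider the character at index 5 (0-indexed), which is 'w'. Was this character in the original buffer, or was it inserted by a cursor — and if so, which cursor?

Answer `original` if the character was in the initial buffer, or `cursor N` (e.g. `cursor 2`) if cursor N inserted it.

Answer: cursor 2

Derivation:
After op 1 (delete): buffer="ur" (len 2), cursors c1@1 c2@2, authorship ..
After op 2 (insert('k')): buffer="ukrk" (len 4), cursors c1@2 c2@4, authorship .1.2
After op 3 (insert('w')): buffer="ukwrkw" (len 6), cursors c1@3 c2@6, authorship .11.22
Authorship (.=original, N=cursor N): . 1 1 . 2 2
Index 5: author = 2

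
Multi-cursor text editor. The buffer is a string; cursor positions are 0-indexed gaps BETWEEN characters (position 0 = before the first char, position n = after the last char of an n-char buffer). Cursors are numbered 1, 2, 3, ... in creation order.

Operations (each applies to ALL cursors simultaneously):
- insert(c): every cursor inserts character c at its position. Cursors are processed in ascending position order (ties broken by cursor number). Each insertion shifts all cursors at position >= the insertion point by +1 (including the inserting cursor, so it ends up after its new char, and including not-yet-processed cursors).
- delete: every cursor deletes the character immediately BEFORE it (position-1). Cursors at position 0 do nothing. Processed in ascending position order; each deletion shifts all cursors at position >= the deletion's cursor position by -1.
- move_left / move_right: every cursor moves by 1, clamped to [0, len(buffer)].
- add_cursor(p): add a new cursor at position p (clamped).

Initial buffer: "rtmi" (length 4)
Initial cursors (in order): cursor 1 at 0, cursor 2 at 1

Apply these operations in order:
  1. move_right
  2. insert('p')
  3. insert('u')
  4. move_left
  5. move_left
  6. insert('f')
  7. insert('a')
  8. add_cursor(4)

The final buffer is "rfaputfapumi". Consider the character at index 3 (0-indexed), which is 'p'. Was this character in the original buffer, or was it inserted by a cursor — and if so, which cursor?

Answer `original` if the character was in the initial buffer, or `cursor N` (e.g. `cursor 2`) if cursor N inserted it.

Answer: cursor 1

Derivation:
After op 1 (move_right): buffer="rtmi" (len 4), cursors c1@1 c2@2, authorship ....
After op 2 (insert('p')): buffer="rptpmi" (len 6), cursors c1@2 c2@4, authorship .1.2..
After op 3 (insert('u')): buffer="rputpumi" (len 8), cursors c1@3 c2@6, authorship .11.22..
After op 4 (move_left): buffer="rputpumi" (len 8), cursors c1@2 c2@5, authorship .11.22..
After op 5 (move_left): buffer="rputpumi" (len 8), cursors c1@1 c2@4, authorship .11.22..
After op 6 (insert('f')): buffer="rfputfpumi" (len 10), cursors c1@2 c2@6, authorship .111.222..
After op 7 (insert('a')): buffer="rfaputfapumi" (len 12), cursors c1@3 c2@8, authorship .1111.2222..
After op 8 (add_cursor(4)): buffer="rfaputfapumi" (len 12), cursors c1@3 c3@4 c2@8, authorship .1111.2222..
Authorship (.=original, N=cursor N): . 1 1 1 1 . 2 2 2 2 . .
Index 3: author = 1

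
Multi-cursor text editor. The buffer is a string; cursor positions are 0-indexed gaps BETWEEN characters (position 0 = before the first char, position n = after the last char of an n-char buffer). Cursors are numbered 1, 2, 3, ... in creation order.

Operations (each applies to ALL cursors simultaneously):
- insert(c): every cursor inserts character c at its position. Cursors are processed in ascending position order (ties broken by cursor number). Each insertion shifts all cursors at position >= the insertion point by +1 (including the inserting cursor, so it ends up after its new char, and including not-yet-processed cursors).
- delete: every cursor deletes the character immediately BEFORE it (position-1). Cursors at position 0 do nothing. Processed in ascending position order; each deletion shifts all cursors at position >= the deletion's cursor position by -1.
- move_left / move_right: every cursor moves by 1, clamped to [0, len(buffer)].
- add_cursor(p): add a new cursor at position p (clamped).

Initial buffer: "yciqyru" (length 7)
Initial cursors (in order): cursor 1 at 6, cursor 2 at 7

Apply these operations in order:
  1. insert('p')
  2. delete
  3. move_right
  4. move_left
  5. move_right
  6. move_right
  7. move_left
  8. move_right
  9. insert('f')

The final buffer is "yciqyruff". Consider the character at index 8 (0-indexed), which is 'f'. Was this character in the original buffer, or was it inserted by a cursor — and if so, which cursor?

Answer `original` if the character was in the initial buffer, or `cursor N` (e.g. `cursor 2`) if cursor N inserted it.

After op 1 (insert('p')): buffer="yciqyrpup" (len 9), cursors c1@7 c2@9, authorship ......1.2
After op 2 (delete): buffer="yciqyru" (len 7), cursors c1@6 c2@7, authorship .......
After op 3 (move_right): buffer="yciqyru" (len 7), cursors c1@7 c2@7, authorship .......
After op 4 (move_left): buffer="yciqyru" (len 7), cursors c1@6 c2@6, authorship .......
After op 5 (move_right): buffer="yciqyru" (len 7), cursors c1@7 c2@7, authorship .......
After op 6 (move_right): buffer="yciqyru" (len 7), cursors c1@7 c2@7, authorship .......
After op 7 (move_left): buffer="yciqyru" (len 7), cursors c1@6 c2@6, authorship .......
After op 8 (move_right): buffer="yciqyru" (len 7), cursors c1@7 c2@7, authorship .......
After op 9 (insert('f')): buffer="yciqyruff" (len 9), cursors c1@9 c2@9, authorship .......12
Authorship (.=original, N=cursor N): . . . . . . . 1 2
Index 8: author = 2

Answer: cursor 2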